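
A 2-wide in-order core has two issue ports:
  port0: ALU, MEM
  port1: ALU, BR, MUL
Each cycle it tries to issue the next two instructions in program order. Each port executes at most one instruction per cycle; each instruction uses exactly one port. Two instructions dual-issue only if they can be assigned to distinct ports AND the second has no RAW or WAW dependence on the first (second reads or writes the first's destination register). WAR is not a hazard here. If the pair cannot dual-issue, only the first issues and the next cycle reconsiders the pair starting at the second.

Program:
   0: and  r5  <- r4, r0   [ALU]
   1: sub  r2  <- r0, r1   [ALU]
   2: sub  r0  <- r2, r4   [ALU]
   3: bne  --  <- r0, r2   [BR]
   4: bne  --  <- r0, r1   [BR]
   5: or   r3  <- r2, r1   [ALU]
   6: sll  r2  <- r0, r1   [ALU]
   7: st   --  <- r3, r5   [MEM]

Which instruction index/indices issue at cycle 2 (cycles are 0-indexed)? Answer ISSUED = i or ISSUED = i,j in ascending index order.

ISSUED = 3

c0: i0&i1 and.ALU;sub.ALU  dual
c1: i2 sub.ALU  RAW r0
c2: i3 bne.BR  no-port BR/BR
c3: i4&i5 bne.BR;or.ALU  dual
c4: i6&i7 sll.ALU;st.MEM  dual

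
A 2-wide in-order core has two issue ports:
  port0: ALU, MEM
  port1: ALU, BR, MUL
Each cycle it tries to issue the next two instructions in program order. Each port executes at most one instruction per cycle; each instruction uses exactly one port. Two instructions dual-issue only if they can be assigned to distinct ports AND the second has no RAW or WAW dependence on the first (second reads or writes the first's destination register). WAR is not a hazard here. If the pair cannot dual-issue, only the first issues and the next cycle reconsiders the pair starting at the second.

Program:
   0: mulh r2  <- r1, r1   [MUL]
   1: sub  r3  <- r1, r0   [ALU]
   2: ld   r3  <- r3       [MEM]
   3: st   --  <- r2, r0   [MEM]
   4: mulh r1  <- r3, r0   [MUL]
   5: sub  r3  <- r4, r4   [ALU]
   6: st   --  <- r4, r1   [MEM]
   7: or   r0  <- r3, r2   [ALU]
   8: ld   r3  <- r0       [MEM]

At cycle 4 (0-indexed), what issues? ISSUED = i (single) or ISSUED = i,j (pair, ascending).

  cy0 -> i0+i1 (mulh.MUL/sub.ALU) 2-wide
  cy1 -> i2 (ld.MEM) no-port MEM/MEM
  cy2 -> i3+i4 (st.MEM/mulh.MUL) 2-wide
  cy3 -> i5+i6 (sub.ALU/st.MEM) 2-wide
  cy4 -> i7 (or.ALU) RAW r0
  cy5 -> i8 (ld.MEM) tail

ISSUED = 7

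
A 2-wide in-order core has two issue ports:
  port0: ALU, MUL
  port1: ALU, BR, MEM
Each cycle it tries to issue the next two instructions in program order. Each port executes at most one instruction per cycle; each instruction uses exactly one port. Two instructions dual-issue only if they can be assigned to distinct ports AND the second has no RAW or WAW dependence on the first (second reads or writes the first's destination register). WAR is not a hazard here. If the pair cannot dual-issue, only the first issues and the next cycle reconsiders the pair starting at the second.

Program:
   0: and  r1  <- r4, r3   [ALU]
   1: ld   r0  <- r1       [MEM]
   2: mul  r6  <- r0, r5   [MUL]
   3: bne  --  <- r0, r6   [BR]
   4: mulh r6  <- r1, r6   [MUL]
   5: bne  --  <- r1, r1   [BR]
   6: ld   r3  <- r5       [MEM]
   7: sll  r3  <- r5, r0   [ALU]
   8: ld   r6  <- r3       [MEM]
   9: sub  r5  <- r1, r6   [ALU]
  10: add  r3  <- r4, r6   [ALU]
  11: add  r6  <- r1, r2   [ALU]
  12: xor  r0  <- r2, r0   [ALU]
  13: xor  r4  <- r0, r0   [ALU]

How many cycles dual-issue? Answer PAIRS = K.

PAIRS = 3

0. and.ALU @i0  | RAW r1
1. ld.MEM @i1  | RAW r0
2. mul.MUL @i2  | RAW r6
3. bne.BR+mulh.MUL @i3+i4  | 2-wide
4. bne.BR @i5  | no-port BR/MEM
5. ld.MEM @i6  | WAW r3
6. sll.ALU @i7  | RAW r3
7. ld.MEM @i8  | RAW r6
8. sub.ALU+add.ALU @i9+i10  | 2-wide
9. add.ALU+xor.ALU @i11+i12  | 2-wide
10. xor.ALU @i13  | tail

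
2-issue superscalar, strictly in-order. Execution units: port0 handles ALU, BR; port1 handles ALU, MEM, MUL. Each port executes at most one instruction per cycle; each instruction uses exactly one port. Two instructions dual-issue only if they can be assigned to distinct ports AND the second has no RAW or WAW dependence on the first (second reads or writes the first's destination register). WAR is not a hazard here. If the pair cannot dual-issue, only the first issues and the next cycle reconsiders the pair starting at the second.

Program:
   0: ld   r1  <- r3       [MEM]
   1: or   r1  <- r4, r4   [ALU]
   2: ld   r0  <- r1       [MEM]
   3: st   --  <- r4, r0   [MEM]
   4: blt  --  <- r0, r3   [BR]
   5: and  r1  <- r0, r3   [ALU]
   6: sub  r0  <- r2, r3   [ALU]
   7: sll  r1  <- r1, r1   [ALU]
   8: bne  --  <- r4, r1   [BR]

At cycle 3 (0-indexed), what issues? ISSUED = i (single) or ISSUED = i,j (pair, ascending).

ISSUED = 3,4

  cy0 -> i0 (ld.MEM) WAW r1
  cy1 -> i1 (or.ALU) RAW r1
  cy2 -> i2 (ld.MEM) no-port MEM/MEM
  cy3 -> i3+i4 (st.MEM/blt.BR) dual
  cy4 -> i5+i6 (and.ALU/sub.ALU) dual
  cy5 -> i7 (sll.ALU) RAW r1
  cy6 -> i8 (bne.BR) tail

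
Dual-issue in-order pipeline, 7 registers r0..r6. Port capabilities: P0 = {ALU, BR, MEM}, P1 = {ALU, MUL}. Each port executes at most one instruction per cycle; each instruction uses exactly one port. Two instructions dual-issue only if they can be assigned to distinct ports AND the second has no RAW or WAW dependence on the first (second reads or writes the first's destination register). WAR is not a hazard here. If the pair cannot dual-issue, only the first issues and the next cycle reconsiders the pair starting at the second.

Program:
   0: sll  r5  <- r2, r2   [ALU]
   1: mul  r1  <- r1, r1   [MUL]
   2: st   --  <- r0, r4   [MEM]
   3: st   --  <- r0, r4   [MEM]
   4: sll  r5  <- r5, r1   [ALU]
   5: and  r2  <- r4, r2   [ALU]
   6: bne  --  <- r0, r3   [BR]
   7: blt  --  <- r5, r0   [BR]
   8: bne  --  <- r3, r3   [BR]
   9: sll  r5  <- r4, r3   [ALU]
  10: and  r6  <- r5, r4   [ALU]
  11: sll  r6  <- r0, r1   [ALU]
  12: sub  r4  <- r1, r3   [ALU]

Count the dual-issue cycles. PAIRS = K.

PAIRS = 5

t=0 i0/i1:sll/mul ; dual
t=1 i2:st ; no-port MEM/MEM
t=2 i3/i4:st/sll ; dual
t=3 i5/i6:and/bne ; dual
t=4 i7:blt ; no-port BR/BR
t=5 i8/i9:bne/sll ; dual
t=6 i10:and ; WAW r6
t=7 i11/i12:sll/sub ; dual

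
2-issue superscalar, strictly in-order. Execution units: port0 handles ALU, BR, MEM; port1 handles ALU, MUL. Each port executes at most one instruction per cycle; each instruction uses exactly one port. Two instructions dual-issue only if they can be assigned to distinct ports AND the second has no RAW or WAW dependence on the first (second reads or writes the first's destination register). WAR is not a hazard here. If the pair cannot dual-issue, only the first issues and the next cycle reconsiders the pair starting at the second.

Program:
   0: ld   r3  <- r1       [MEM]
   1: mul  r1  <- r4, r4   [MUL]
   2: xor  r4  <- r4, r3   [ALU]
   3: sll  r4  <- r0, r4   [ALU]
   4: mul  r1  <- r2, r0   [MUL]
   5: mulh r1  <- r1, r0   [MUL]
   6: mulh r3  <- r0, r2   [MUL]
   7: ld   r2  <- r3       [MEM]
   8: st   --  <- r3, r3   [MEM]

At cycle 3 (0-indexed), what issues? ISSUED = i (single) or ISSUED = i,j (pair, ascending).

ISSUED = 5

t=0 i0+i1:ld.MEM mul.MUL ; dual
t=1 i2:xor.ALU ; RAW+WAW r4
t=2 i3+i4:sll.ALU mul.MUL ; dual
t=3 i5:mulh.MUL ; no-port MUL/MUL
t=4 i6:mulh.MUL ; RAW r3
t=5 i7:ld.MEM ; no-port MEM/MEM
t=6 i8:st.MEM ; tail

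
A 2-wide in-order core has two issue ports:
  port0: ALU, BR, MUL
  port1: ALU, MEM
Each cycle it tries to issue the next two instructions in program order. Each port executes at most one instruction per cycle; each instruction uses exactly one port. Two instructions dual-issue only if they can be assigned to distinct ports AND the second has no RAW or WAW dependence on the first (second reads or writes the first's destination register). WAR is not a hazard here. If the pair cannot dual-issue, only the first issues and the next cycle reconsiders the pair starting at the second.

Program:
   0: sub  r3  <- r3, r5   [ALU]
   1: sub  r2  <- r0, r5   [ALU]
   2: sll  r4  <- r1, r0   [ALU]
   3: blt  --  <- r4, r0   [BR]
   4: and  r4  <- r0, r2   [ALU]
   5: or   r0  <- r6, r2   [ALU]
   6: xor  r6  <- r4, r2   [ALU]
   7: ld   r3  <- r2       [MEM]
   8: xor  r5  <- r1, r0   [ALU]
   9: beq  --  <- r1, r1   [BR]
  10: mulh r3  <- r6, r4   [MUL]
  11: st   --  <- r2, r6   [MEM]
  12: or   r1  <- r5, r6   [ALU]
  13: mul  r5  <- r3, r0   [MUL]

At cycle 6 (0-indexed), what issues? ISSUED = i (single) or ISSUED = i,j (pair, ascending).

[0] i0+i1  sub;sub  -- pair
[1] i2  sll  -- RAW r4
[2] i3+i4  blt;and  -- pair
[3] i5+i6  or;xor  -- pair
[4] i7+i8  ld;xor  -- pair
[5] i9  beq  -- no-port BR/MUL
[6] i10+i11  mulh;st  -- pair
[7] i12+i13  or;mul  -- pair

ISSUED = 10,11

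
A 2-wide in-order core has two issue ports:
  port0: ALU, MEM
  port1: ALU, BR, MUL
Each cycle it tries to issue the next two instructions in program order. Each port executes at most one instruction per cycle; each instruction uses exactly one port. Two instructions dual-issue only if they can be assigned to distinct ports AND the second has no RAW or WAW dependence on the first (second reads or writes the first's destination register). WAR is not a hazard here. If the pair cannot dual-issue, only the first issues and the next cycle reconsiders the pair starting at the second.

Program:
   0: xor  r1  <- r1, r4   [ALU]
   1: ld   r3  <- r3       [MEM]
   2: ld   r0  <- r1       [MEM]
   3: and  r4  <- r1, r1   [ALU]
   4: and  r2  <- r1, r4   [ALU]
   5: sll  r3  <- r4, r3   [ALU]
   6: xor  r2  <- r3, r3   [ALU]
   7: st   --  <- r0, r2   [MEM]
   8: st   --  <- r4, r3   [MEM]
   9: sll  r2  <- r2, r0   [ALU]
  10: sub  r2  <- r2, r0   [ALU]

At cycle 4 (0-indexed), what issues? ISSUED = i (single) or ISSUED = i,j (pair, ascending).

ISSUED = 7

#0 head=0: xor+ld i0&i1 pair
#1 head=2: ld+and i2&i3 pair
#2 head=4: and+sll i4&i5 pair
#3 head=6: xor i6 RAW r2
#4 head=7: st i7 no-port MEM/MEM
#5 head=8: st+sll i8&i9 pair
#6 head=10: sub i10 tail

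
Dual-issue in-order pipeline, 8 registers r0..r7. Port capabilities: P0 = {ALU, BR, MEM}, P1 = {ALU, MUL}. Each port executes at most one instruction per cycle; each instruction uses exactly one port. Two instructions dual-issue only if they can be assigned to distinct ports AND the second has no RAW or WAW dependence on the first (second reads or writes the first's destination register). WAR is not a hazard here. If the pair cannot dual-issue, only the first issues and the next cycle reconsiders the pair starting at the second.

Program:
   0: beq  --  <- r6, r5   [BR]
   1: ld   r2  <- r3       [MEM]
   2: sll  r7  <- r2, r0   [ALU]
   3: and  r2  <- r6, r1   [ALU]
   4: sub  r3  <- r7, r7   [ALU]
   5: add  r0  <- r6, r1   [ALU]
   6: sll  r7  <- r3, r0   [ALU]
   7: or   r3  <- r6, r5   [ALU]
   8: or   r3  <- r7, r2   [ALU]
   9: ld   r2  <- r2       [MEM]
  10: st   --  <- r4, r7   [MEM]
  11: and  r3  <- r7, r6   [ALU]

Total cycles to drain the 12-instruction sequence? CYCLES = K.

CYCLES = 7

c0: i0 beq  no-port BR/MEM
c1: i1 ld  RAW r2
c2: i2+i3 sll+and  pair
c3: i4+i5 sub+add  pair
c4: i6+i7 sll+or  pair
c5: i8+i9 or+ld  pair
c6: i10+i11 st+and  pair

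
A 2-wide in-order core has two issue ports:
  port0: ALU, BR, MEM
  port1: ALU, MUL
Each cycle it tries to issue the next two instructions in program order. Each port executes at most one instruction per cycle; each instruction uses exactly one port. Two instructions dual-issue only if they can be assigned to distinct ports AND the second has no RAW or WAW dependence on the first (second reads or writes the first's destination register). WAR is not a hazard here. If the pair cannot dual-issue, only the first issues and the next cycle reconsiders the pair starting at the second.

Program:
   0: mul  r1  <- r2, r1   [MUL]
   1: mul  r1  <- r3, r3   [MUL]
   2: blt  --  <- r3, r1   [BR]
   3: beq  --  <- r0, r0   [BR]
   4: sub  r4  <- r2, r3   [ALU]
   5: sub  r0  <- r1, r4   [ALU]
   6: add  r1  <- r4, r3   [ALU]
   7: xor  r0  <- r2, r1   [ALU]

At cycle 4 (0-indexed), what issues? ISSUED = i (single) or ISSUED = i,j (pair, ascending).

ISSUED = 5,6

0. mul.MUL @i0  | no-port MUL/MUL
1. mul.MUL @i1  | RAW r1
2. blt.BR @i2  | no-port BR/BR
3. beq.BR+sub.ALU @i3+i4  | 2-wide
4. sub.ALU+add.ALU @i5+i6  | 2-wide
5. xor.ALU @i7  | tail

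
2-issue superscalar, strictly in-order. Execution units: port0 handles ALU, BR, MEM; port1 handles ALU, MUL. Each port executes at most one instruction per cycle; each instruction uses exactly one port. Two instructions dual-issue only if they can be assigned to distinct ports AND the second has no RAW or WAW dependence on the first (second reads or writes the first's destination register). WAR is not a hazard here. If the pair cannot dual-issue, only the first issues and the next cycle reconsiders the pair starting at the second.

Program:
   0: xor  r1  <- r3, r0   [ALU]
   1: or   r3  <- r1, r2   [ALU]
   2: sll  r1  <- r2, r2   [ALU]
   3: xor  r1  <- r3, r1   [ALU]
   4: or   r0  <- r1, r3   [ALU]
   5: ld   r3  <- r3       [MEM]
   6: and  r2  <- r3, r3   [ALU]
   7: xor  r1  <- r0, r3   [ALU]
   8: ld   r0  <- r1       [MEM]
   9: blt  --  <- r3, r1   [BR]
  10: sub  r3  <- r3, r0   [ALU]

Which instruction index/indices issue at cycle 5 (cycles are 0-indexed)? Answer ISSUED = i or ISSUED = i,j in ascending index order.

ISSUED = 8

0. xor.ALU @i0  | RAW r1
1. or.ALU/sll.ALU @i1+i2  | 2-wide
2. xor.ALU @i3  | RAW r1
3. or.ALU/ld.MEM @i4+i5  | 2-wide
4. and.ALU/xor.ALU @i6+i7  | 2-wide
5. ld.MEM @i8  | no-port MEM/BR
6. blt.BR/sub.ALU @i9+i10  | 2-wide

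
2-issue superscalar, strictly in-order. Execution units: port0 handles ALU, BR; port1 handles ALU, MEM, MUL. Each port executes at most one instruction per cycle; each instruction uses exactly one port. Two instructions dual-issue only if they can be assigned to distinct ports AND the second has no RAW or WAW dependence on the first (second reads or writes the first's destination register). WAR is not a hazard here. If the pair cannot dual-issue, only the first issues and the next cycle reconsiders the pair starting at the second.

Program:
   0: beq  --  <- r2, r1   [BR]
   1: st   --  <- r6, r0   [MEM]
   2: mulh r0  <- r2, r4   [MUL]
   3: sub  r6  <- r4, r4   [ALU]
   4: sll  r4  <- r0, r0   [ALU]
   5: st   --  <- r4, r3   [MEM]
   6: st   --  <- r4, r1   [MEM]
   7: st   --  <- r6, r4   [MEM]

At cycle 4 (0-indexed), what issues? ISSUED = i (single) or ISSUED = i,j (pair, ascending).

ISSUED = 6

  cy0 -> i0&i1 (beq.BR/st.MEM) pair
  cy1 -> i2&i3 (mulh.MUL/sub.ALU) pair
  cy2 -> i4 (sll.ALU) RAW r4
  cy3 -> i5 (st.MEM) no-port MEM/MEM
  cy4 -> i6 (st.MEM) no-port MEM/MEM
  cy5 -> i7 (st.MEM) tail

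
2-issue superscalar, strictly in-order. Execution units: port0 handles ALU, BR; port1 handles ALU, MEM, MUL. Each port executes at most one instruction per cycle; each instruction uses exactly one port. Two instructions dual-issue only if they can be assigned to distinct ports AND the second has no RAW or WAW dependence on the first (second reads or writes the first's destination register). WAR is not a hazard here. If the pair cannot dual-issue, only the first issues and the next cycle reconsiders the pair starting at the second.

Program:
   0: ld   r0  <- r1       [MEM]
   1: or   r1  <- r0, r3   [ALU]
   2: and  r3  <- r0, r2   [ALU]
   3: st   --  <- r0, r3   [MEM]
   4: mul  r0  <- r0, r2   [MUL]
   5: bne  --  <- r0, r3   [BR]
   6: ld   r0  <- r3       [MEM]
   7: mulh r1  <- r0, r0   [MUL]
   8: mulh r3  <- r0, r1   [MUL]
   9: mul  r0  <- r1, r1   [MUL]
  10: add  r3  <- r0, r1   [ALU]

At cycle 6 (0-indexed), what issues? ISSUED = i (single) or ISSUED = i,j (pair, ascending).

ISSUED = 8

t=0 i0:ld ; RAW r0
t=1 i1&i2:or/and ; dual
t=2 i3:st ; no-port MEM/MUL
t=3 i4:mul ; RAW r0
t=4 i5&i6:bne/ld ; dual
t=5 i7:mulh ; no-port MUL/MUL
t=6 i8:mulh ; no-port MUL/MUL
t=7 i9:mul ; RAW r0
t=8 i10:add ; tail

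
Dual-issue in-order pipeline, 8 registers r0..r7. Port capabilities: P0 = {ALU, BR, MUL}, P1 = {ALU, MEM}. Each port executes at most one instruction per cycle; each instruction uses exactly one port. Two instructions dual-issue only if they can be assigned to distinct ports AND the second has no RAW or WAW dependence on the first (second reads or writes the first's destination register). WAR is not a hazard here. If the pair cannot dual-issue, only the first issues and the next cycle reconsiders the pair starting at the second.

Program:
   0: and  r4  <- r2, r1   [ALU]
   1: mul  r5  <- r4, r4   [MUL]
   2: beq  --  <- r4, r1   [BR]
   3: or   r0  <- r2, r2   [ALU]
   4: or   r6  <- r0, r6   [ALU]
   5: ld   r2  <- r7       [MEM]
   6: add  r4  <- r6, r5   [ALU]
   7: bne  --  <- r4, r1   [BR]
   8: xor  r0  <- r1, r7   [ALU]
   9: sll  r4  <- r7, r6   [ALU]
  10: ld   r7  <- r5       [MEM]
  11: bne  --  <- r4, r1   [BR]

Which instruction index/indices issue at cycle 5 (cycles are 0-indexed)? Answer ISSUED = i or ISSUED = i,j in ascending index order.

[0] i0  and  -- RAW r4
[1] i1  mul  -- no-port MUL/BR
[2] i2+i3  beq+or  -- dual
[3] i4+i5  or+ld  -- dual
[4] i6  add  -- RAW r4
[5] i7+i8  bne+xor  -- dual
[6] i9+i10  sll+ld  -- dual
[7] i11  bne  -- tail

ISSUED = 7,8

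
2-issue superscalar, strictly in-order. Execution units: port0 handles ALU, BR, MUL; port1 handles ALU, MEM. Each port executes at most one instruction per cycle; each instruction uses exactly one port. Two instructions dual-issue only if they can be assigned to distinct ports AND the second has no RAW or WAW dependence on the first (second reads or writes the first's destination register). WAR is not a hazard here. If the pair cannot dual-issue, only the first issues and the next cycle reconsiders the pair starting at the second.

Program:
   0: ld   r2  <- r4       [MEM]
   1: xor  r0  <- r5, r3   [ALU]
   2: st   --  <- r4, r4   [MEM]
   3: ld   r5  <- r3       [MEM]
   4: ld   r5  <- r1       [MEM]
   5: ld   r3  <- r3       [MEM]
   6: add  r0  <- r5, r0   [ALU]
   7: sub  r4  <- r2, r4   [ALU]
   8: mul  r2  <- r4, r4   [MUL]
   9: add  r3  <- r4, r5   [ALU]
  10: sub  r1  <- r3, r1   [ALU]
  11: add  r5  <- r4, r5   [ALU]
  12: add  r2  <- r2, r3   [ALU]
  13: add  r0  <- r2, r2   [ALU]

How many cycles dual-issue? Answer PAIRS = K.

0. ld.MEM+xor.ALU @i0/i1  | pair
1. st.MEM @i2  | no-port MEM/MEM
2. ld.MEM @i3  | no-port MEM/MEM
3. ld.MEM @i4  | no-port MEM/MEM
4. ld.MEM+add.ALU @i5/i6  | pair
5. sub.ALU @i7  | RAW r4
6. mul.MUL+add.ALU @i8/i9  | pair
7. sub.ALU+add.ALU @i10/i11  | pair
8. add.ALU @i12  | RAW r2
9. add.ALU @i13  | tail

PAIRS = 4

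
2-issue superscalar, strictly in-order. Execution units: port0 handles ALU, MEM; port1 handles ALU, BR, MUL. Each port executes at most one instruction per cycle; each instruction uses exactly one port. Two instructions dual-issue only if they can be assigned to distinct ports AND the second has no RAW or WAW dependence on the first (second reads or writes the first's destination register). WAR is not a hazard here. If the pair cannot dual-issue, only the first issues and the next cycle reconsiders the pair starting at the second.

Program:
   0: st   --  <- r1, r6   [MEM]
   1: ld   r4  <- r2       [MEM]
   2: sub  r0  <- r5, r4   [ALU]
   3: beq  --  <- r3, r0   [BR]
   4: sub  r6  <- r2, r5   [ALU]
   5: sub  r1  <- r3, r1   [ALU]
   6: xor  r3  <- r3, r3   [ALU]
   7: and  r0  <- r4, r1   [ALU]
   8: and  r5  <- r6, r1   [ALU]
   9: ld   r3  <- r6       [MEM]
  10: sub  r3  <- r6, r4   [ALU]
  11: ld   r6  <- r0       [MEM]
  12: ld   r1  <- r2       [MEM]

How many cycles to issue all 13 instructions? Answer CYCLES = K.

CYCLES = 9

t=0 i0:st ; no-port MEM/MEM
t=1 i1:ld ; RAW r4
t=2 i2:sub ; RAW r0
t=3 i3,i4:beq+sub ; dual
t=4 i5,i6:sub+xor ; dual
t=5 i7,i8:and+and ; dual
t=6 i9:ld ; WAW r3
t=7 i10,i11:sub+ld ; dual
t=8 i12:ld ; tail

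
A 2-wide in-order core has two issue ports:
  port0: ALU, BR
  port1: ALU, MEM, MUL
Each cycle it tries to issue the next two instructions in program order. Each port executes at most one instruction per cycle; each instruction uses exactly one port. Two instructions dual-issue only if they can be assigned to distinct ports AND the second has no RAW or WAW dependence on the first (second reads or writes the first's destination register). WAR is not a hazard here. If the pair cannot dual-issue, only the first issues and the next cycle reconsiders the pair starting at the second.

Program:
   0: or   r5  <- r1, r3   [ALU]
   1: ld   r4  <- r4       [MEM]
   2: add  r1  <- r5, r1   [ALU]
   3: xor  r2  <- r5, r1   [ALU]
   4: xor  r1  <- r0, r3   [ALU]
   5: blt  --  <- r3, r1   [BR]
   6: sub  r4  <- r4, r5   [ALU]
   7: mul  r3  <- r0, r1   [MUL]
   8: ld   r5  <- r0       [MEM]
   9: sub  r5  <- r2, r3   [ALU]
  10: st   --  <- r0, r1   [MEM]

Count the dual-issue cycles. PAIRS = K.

PAIRS = 4

c0: i0+i1 or/ld  dual
c1: i2 add  RAW r1
c2: i3+i4 xor/xor  dual
c3: i5+i6 blt/sub  dual
c4: i7 mul  no-port MUL/MEM
c5: i8 ld  WAW r5
c6: i9+i10 sub/st  dual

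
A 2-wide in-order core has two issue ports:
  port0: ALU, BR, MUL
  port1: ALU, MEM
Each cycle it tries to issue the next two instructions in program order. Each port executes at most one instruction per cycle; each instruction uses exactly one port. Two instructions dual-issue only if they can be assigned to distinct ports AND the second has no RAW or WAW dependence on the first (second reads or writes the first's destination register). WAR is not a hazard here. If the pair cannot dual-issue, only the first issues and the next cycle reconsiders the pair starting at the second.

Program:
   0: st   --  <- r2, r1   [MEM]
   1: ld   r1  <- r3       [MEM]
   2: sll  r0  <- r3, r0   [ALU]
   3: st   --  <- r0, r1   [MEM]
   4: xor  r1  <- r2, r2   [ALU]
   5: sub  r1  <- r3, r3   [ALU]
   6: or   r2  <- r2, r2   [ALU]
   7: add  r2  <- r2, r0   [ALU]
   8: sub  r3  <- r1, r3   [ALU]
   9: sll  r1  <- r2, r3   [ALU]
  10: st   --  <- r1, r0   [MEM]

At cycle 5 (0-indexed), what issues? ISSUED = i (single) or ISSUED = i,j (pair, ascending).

ISSUED = 9

0. st @i0  | no-port MEM/MEM
1. ld sll @i1,i2  | dual
2. st xor @i3,i4  | dual
3. sub or @i5,i6  | dual
4. add sub @i7,i8  | dual
5. sll @i9  | RAW r1
6. st @i10  | tail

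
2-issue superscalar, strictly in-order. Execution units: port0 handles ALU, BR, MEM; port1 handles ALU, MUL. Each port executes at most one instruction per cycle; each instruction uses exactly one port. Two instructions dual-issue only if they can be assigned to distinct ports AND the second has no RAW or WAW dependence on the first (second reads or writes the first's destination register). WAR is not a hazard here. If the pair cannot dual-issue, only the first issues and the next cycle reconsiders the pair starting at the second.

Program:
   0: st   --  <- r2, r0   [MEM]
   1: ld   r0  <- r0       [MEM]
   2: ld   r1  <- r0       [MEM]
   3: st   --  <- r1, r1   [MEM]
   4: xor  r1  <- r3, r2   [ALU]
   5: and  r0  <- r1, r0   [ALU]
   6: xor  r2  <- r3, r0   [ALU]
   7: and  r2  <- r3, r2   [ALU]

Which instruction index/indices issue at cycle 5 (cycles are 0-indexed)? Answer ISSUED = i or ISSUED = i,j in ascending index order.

ISSUED = 6

#0 head=0: st i0 no-port MEM/MEM
#1 head=1: ld i1 no-port MEM/MEM
#2 head=2: ld i2 no-port MEM/MEM
#3 head=3: st;xor i3&i4 dual
#4 head=5: and i5 RAW r0
#5 head=6: xor i6 RAW+WAW r2
#6 head=7: and i7 tail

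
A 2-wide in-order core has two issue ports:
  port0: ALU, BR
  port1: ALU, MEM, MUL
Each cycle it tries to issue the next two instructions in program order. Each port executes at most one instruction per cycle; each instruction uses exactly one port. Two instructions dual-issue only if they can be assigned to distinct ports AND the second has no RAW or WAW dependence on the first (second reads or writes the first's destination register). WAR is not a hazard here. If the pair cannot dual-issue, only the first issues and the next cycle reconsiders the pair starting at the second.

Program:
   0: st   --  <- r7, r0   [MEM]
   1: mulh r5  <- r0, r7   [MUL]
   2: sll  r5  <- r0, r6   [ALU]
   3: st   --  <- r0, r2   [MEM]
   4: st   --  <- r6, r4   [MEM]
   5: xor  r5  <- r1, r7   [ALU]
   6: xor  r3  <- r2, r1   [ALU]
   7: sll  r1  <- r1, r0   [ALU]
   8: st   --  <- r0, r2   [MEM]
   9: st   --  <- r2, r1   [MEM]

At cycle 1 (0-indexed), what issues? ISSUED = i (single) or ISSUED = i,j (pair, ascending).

t=0 i0:st ; no-port MEM/MUL
t=1 i1:mulh ; WAW r5
t=2 i2,i3:sll/st ; dual
t=3 i4,i5:st/xor ; dual
t=4 i6,i7:xor/sll ; dual
t=5 i8:st ; no-port MEM/MEM
t=6 i9:st ; tail

ISSUED = 1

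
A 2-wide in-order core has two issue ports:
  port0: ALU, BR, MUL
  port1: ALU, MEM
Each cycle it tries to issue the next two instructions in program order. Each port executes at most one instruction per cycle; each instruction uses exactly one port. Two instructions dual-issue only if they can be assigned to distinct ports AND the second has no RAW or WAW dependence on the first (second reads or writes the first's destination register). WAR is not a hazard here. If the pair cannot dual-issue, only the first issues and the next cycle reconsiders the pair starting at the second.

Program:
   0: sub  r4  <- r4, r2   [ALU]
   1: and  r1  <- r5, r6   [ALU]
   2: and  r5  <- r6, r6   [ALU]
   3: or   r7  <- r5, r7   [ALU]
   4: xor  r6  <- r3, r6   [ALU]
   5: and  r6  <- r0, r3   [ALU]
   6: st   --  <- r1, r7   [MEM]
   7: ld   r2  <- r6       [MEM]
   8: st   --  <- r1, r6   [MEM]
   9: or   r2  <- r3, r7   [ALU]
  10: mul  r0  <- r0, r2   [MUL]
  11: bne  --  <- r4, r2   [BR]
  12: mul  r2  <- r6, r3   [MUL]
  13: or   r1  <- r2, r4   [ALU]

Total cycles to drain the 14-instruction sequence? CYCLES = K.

CYCLES = 10

c0: i0&i1 sub.ALU+and.ALU  pair
c1: i2 and.ALU  RAW r5
c2: i3&i4 or.ALU+xor.ALU  pair
c3: i5&i6 and.ALU+st.MEM  pair
c4: i7 ld.MEM  no-port MEM/MEM
c5: i8&i9 st.MEM+or.ALU  pair
c6: i10 mul.MUL  no-port MUL/BR
c7: i11 bne.BR  no-port BR/MUL
c8: i12 mul.MUL  RAW r2
c9: i13 or.ALU  tail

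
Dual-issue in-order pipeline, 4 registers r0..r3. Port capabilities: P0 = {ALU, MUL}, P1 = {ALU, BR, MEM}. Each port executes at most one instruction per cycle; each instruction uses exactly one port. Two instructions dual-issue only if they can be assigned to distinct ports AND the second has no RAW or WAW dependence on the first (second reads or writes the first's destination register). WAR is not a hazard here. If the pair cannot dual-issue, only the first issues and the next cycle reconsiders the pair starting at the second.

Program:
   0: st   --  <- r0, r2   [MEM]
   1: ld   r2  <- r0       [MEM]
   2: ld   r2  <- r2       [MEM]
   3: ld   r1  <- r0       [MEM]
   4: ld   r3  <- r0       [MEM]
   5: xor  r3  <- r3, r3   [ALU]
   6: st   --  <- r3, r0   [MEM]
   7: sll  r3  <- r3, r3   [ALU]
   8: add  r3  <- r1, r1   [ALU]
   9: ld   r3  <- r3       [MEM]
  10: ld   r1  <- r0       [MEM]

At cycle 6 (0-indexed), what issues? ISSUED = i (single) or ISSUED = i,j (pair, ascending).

ISSUED = 6,7

[0] i0  st  -- no-port MEM/MEM
[1] i1  ld  -- no-port MEM/MEM
[2] i2  ld  -- no-port MEM/MEM
[3] i3  ld  -- no-port MEM/MEM
[4] i4  ld  -- RAW+WAW r3
[5] i5  xor  -- RAW r3
[6] i6+i7  st+sll  -- 2-wide
[7] i8  add  -- RAW+WAW r3
[8] i9  ld  -- no-port MEM/MEM
[9] i10  ld  -- tail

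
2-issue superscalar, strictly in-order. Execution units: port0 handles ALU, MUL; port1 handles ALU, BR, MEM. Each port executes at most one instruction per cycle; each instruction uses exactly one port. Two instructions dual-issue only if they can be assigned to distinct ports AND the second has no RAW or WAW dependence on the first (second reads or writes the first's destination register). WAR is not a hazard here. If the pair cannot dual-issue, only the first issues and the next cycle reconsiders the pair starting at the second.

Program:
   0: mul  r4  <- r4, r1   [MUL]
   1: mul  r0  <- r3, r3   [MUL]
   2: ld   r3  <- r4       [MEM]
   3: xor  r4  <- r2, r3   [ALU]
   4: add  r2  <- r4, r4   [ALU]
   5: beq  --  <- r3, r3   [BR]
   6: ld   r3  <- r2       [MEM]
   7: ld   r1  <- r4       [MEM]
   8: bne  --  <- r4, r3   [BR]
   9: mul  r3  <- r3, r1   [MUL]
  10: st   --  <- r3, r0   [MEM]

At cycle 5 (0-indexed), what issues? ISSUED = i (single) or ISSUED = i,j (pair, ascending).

0. mul @i0  | no-port MUL/MUL
1. mul ld @i1,i2  | dual
2. xor @i3  | RAW r4
3. add beq @i4,i5  | dual
4. ld @i6  | no-port MEM/MEM
5. ld @i7  | no-port MEM/BR
6. bne mul @i8,i9  | dual
7. st @i10  | tail

ISSUED = 7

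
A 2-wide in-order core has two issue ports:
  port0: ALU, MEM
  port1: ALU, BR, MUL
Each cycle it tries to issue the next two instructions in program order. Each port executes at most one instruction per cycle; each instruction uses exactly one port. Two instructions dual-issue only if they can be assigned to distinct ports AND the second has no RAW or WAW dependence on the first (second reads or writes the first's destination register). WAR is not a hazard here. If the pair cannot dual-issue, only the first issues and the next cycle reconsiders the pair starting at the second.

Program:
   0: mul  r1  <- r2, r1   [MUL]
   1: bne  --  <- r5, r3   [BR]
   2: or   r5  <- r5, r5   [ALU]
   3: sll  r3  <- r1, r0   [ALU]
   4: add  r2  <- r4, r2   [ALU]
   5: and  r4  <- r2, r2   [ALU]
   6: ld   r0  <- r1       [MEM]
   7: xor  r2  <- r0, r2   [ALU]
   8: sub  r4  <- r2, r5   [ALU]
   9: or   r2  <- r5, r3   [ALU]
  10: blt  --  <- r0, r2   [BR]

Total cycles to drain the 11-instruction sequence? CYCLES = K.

#0 head=0: mul i0 no-port MUL/BR
#1 head=1: bne/or i1/i2 pair
#2 head=3: sll/add i3/i4 pair
#3 head=5: and/ld i5/i6 pair
#4 head=7: xor i7 RAW r2
#5 head=8: sub/or i8/i9 pair
#6 head=10: blt i10 tail

CYCLES = 7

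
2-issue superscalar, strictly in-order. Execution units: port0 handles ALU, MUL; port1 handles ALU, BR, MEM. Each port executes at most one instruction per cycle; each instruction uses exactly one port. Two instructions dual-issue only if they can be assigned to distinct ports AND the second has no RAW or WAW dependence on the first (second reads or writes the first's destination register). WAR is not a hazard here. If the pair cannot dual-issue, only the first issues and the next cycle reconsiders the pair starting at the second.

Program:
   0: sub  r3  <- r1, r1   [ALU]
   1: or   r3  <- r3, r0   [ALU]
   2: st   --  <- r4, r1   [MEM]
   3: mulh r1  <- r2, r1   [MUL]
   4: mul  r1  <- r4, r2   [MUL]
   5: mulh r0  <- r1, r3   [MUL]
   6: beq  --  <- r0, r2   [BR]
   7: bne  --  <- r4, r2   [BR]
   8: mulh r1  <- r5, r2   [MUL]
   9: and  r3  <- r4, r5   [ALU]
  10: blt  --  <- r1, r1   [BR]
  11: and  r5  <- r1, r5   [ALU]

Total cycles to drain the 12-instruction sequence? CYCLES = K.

c0: i0 sub  RAW+WAW r3
c1: i1,i2 or st  dual
c2: i3 mulh  no-port MUL/MUL
c3: i4 mul  no-port MUL/MUL
c4: i5 mulh  RAW r0
c5: i6 beq  no-port BR/BR
c6: i7,i8 bne mulh  dual
c7: i9,i10 and blt  dual
c8: i11 and  tail

CYCLES = 9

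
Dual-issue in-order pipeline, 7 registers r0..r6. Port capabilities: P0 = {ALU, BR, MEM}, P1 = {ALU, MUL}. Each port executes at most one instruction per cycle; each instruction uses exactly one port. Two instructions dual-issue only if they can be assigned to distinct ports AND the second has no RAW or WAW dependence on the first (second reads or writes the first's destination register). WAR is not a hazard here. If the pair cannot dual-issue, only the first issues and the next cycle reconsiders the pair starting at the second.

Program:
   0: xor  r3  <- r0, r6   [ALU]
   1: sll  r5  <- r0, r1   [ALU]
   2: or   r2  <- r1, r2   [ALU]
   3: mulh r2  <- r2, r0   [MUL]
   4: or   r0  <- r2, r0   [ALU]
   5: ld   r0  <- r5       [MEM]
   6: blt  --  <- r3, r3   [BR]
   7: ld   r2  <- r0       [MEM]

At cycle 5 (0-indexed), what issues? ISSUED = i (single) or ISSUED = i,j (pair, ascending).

  cy0 -> i0+i1 (xor.ALU+sll.ALU) 2-wide
  cy1 -> i2 (or.ALU) RAW+WAW r2
  cy2 -> i3 (mulh.MUL) RAW r2
  cy3 -> i4 (or.ALU) WAW r0
  cy4 -> i5 (ld.MEM) no-port MEM/BR
  cy5 -> i6 (blt.BR) no-port BR/MEM
  cy6 -> i7 (ld.MEM) tail

ISSUED = 6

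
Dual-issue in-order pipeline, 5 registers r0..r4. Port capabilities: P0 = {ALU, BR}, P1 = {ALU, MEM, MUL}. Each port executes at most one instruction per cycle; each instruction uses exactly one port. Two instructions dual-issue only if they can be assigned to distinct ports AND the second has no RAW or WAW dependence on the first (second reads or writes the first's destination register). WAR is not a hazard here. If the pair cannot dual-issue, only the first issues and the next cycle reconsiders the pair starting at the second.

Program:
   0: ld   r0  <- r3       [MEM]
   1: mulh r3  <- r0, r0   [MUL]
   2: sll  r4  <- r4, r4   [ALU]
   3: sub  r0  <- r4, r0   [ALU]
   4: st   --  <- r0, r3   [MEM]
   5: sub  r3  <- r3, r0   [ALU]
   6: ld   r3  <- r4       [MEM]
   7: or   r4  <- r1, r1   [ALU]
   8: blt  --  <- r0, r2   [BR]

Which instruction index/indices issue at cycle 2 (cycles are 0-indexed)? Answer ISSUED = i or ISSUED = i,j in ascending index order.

ISSUED = 3

  cy0 -> i0 (ld) no-port MEM/MUL
  cy1 -> i1/i2 (mulh;sll) 2-wide
  cy2 -> i3 (sub) RAW r0
  cy3 -> i4/i5 (st;sub) 2-wide
  cy4 -> i6/i7 (ld;or) 2-wide
  cy5 -> i8 (blt) tail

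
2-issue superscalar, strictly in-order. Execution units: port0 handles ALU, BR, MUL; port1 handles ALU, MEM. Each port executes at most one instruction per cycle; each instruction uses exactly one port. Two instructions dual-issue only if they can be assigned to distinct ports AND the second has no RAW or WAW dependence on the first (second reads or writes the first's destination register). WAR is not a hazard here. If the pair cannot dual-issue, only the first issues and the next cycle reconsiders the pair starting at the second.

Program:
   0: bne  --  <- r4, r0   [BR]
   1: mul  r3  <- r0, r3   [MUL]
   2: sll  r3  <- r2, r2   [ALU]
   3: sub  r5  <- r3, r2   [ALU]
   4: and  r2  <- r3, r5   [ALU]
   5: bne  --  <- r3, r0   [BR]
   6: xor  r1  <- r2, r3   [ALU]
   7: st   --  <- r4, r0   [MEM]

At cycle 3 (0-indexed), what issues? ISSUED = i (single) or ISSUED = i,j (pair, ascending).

ISSUED = 3

0. bne @i0  | no-port BR/MUL
1. mul @i1  | WAW r3
2. sll @i2  | RAW r3
3. sub @i3  | RAW r5
4. and/bne @i4+i5  | pair
5. xor/st @i6+i7  | pair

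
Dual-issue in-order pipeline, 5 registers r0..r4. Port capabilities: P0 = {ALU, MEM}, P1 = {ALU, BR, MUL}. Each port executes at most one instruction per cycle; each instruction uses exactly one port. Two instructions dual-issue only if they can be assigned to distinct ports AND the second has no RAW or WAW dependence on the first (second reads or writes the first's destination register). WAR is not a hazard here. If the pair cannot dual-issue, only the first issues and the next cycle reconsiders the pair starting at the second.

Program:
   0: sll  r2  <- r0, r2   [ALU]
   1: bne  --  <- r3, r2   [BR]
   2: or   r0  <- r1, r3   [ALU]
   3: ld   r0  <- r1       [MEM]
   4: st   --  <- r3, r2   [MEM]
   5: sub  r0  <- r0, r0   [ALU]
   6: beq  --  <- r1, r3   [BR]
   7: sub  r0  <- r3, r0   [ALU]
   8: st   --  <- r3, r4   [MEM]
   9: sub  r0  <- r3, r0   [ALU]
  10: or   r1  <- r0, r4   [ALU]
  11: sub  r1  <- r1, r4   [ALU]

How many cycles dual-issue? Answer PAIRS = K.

PAIRS = 4

c0: i0 sll.ALU  RAW r2
c1: i1,i2 bne.BR/or.ALU  pair
c2: i3 ld.MEM  no-port MEM/MEM
c3: i4,i5 st.MEM/sub.ALU  pair
c4: i6,i7 beq.BR/sub.ALU  pair
c5: i8,i9 st.MEM/sub.ALU  pair
c6: i10 or.ALU  RAW+WAW r1
c7: i11 sub.ALU  tail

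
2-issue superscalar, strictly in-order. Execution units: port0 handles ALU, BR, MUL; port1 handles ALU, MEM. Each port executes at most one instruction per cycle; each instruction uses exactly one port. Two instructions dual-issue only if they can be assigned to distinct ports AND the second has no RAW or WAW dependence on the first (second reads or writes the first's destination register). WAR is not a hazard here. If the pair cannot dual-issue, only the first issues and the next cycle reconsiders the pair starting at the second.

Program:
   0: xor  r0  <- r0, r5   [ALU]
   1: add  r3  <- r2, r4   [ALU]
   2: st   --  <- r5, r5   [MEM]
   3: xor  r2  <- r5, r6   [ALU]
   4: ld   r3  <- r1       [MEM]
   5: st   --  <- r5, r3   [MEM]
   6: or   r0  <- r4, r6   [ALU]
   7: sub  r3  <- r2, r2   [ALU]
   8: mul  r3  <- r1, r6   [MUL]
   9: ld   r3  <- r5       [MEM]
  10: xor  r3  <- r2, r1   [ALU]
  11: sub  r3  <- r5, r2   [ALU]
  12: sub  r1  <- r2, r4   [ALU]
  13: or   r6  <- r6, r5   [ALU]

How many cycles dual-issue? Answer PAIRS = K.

#0 head=0: xor add i0/i1 dual
#1 head=2: st xor i2/i3 dual
#2 head=4: ld i4 no-port MEM/MEM
#3 head=5: st or i5/i6 dual
#4 head=7: sub i7 WAW r3
#5 head=8: mul i8 WAW r3
#6 head=9: ld i9 WAW r3
#7 head=10: xor i10 WAW r3
#8 head=11: sub sub i11/i12 dual
#9 head=13: or i13 tail

PAIRS = 4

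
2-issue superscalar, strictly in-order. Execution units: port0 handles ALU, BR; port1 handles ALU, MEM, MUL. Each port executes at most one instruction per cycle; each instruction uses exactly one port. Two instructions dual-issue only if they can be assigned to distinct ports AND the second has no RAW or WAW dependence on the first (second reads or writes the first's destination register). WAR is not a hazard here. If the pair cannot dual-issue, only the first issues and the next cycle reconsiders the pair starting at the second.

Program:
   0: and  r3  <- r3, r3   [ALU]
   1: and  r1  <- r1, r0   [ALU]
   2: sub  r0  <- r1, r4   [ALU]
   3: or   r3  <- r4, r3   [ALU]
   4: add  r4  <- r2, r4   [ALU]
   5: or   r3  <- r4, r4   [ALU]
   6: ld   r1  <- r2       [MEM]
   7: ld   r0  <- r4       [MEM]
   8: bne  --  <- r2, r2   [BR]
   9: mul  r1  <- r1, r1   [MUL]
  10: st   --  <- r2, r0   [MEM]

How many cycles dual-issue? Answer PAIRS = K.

PAIRS = 4

[0] i0,i1  and/and  -- pair
[1] i2,i3  sub/or  -- pair
[2] i4  add  -- RAW r4
[3] i5,i6  or/ld  -- pair
[4] i7,i8  ld/bne  -- pair
[5] i9  mul  -- no-port MUL/MEM
[6] i10  st  -- tail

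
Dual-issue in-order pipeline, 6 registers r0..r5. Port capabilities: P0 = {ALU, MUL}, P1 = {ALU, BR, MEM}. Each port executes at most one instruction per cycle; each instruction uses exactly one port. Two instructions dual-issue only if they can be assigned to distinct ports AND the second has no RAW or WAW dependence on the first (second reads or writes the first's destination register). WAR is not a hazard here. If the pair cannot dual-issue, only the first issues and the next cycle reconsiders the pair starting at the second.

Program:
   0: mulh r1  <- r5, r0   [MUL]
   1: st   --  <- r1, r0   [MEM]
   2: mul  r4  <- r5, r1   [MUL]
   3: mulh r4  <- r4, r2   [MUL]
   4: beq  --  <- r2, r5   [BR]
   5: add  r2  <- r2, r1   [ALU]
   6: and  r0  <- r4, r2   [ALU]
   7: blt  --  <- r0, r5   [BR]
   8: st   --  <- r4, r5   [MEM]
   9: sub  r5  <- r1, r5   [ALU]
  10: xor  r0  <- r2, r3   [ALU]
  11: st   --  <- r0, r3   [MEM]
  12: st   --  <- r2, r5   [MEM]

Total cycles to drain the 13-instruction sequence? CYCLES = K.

CYCLES = 10

  cy0 -> i0 (mulh.MUL) RAW r1
  cy1 -> i1/i2 (st.MEM mul.MUL) dual
  cy2 -> i3/i4 (mulh.MUL beq.BR) dual
  cy3 -> i5 (add.ALU) RAW r2
  cy4 -> i6 (and.ALU) RAW r0
  cy5 -> i7 (blt.BR) no-port BR/MEM
  cy6 -> i8/i9 (st.MEM sub.ALU) dual
  cy7 -> i10 (xor.ALU) RAW r0
  cy8 -> i11 (st.MEM) no-port MEM/MEM
  cy9 -> i12 (st.MEM) tail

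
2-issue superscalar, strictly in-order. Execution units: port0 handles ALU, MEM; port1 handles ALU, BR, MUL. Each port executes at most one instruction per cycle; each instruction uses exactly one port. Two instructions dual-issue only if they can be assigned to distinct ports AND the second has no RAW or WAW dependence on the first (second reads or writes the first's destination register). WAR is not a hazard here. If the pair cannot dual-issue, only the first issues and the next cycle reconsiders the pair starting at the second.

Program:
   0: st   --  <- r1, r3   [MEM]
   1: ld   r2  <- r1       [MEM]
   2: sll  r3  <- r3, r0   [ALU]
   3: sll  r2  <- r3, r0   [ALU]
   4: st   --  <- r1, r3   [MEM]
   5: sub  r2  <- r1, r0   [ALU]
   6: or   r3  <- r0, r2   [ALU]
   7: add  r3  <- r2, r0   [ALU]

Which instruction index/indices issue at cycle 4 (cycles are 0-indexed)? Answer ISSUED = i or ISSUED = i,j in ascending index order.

[0] i0  st.MEM  -- no-port MEM/MEM
[1] i1/i2  ld.MEM sll.ALU  -- 2-wide
[2] i3/i4  sll.ALU st.MEM  -- 2-wide
[3] i5  sub.ALU  -- RAW r2
[4] i6  or.ALU  -- WAW r3
[5] i7  add.ALU  -- tail

ISSUED = 6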